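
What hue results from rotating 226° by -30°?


New hue = (H + rotation) mod 360
New hue = (226 -30) mod 360
= 196 mod 360
= 196°


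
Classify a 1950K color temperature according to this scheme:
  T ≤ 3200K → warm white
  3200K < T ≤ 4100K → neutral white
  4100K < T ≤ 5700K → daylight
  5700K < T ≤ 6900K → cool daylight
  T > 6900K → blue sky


Temperature: 1950K
1950K ≤ 3200K → warm white
Classification: warm white


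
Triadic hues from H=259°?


Triadic: equally spaced at 120° intervals
H1 = 259°
H2 = (259 + 120) mod 360 = 19°
H3 = (259 + 240) mod 360 = 139°
Triadic = 259°, 19°, 139°


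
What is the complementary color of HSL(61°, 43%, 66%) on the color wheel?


Complement = opposite side of color wheel = hue + 180°
H' = (61 + 180) mod 360 = 241°
S and L unchanged.
= HSL(241°, 43%, 66%)


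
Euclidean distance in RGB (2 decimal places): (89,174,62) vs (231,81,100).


d = √[(R₁-R₂)² + (G₁-G₂)² + (B₁-B₂)²]
d = √[(89-231)² + (174-81)² + (62-100)²]
d = √[20164 + 8649 + 1444]
d = √30257
d ≈ 173.95


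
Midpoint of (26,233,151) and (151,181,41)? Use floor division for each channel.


Midpoint: each channel = ⌊(C₁+C₂)/2⌋
R: ⌊(26+151)/2⌋ = 88
G: ⌊(233+181)/2⌋ = 207
B: ⌊(151+41)/2⌋ = 96
= RGB(88, 207, 96)


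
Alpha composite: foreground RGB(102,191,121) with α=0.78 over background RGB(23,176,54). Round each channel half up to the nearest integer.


C = α×F + (1-α)×B, with 1-α = 0.22
R: 0.78×102 + 0.22×23 = 79.56 + 5.06 = 84.62 → 85
G: 0.78×191 + 0.22×176 = 148.98 + 38.72 = 187.70 → 188
B: 0.78×121 + 0.22×54 = 94.38 + 11.88 = 106.26 → 106
= RGB(85, 188, 106)


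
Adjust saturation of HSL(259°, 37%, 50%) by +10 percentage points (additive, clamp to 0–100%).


Original S = 37%
Adjustment = +10 percentage points
New S = 37 + (10) = 47
Clamp to [0, 100] → 47
= HSL(259°, 47%, 50%)


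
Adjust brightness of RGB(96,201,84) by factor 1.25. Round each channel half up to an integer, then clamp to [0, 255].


Multiply each channel by 1.25, round half up, clamp to [0, 255]
R: 96×1.25 = 120
G: 201×1.25 = 251.25 → round → 251
B: 84×1.25 = 105
= RGB(120, 251, 105)


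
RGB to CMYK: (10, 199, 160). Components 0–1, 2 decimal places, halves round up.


R'=10/255≈0.0392, G'=199/255≈0.7804, B'=160/255≈0.6275
K = 1 - max(R',G',B') = 1 - 199/255 = 56/255 = 0.21960… → 0.22
(1-R'-K)/(1-K) simplifies to (max-R)/max with max = 199:
C = (199-10)/199 = 189/199 = 0.94974… → 0.95
M = (199-199)/199 = 0/199 = 0 → 0.00
Y = (199-160)/199 = 39/199 = 0.19597… → 0.20
= CMYK(0.95, 0.00, 0.20, 0.22)


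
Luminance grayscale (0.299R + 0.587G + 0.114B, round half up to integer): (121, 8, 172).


Gray = 0.299×R + 0.587×G + 0.114×B
Gray = 0.299×121 + 0.587×8 + 0.114×172
Gray = 36.179 + 4.696 + 19.608
Gray = 60.483 → round half up → 60
Gray = 60


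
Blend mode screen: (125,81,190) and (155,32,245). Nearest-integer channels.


Screen: C = 255 - (255-A)×(255-B)/255, rounded to nearest integer
R: 255 - (255-125)×(255-155)/255 = 255 - 13000/255 ≈ 255 - 50.980 = 204.020 → 204
G: 255 - (255-81)×(255-32)/255 = 255 - 38802/255 ≈ 255 - 152.165 = 102.835 → 103
B: 255 - (255-190)×(255-245)/255 = 255 - 650/255 ≈ 255 - 2.549 = 252.451 → 252
= RGB(204, 103, 252)


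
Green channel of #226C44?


Color: #226C44
R = 22 = 34
G = 6C = 108
B = 44 = 68
Green = 108


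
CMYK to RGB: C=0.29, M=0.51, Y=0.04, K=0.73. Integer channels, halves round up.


R = 255 × (1-C) × (1-K) = 255 × 0.71 × 0.27 = 48.8835 → 49
G = 255 × (1-M) × (1-K) = 255 × 0.49 × 0.27 = 33.7365 → 34
B = 255 × (1-Y) × (1-K) = 255 × 0.96 × 0.27 = 66.096 → 66
= RGB(49, 34, 66)


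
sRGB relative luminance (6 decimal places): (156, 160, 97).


Linearize each channel (sRGB transfer function): c = v/255; c_lin = c/12.92 if c ≤ 0.04045, else ((c+0.055)/1.055)^2.4
  R: 156/255 ≈ 0.611765 > 0.04045 → ((0.611765+0.055)/1.055)^2.4 ≈ 0.332452
  G: 160/255 ≈ 0.627451 > 0.04045 → ((0.627451+0.055)/1.055)^2.4 ≈ 0.351533
  B: 97/255 ≈ 0.380392 > 0.04045 → ((0.380392+0.055)/1.055)^2.4 ≈ 0.119538
R_lin = 0.332452, G_lin = 0.351533, B_lin = 0.119538
L = 0.2126×R + 0.7152×G + 0.0722×B
L = 0.2126×0.332452 + 0.7152×0.351533 + 0.0722×0.119538
L ≈ 0.330726


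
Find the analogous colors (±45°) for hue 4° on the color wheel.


Base hue: 4°
Left analog: (4 - 45) mod 360 = 319°
Right analog: (4 + 45) mod 360 = 49°
Analogous hues = 319° and 49°


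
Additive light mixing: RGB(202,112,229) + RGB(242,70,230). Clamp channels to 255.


Additive: each channel = min(255, C₁+C₂)
R: 202+242 = 444 → 255
G: 112+70 = 182 → 182
B: 229+230 = 459 → 255
= RGB(255, 182, 255)


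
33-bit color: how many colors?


Colors = 2^bits = 2^33
= 8,589,934,592 colors


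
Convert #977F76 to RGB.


97 → 151 (R)
7F → 127 (G)
76 → 118 (B)
= RGB(151, 127, 118)


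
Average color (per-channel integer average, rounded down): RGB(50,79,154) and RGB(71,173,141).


Midpoint: each channel = ⌊(C₁+C₂)/2⌋
R: ⌊(50+71)/2⌋ = 60
G: ⌊(79+173)/2⌋ = 126
B: ⌊(154+141)/2⌋ = 147
= RGB(60, 126, 147)


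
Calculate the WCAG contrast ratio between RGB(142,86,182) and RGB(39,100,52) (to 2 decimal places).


Linearize each sRGB channel c=v/255: c/12.92 if c ≤ 0.04045 else ((c+0.055)/1.055)^2.4
L = 0.2126×R_lin + 0.7152×G_lin + 0.0722×B_lin
Color 1 (142,86,182):
  R=142: 142/255≈0.5569 > 0.04045 → ((0.5569+0.055)/1.055)^2.4 ≈ 0.27050
  G=86: 86/255≈0.3373 > 0.04045 → ((0.3373+0.055)/1.055)^2.4 ≈ 0.09306
  B=182: 182/255≈0.7137 > 0.04045 → ((0.7137+0.055)/1.055)^2.4 ≈ 0.46778
  L1 = 0.2126×0.27050 + 0.7152×0.09306 + 0.0722×0.46778 ≈ 0.15784
Color 2 (39,100,52):
  R=39: 39/255≈0.1529 > 0.04045 → ((0.1529+0.055)/1.055)^2.4 ≈ 0.02029
  G=100: 100/255≈0.3922 > 0.04045 → ((0.3922+0.055)/1.055)^2.4 ≈ 0.12744
  B=52: 52/255≈0.2039 > 0.04045 → ((0.2039+0.055)/1.055)^2.4 ≈ 0.03434
  L2 = 0.2126×0.02029 + 0.7152×0.12744 + 0.0722×0.03434 ≈ 0.09794
Lighter = 0.15784, Darker = 0.09794
Ratio = (L_lighter + 0.05) / (L_darker + 0.05)
Ratio = (0.15784 + 0.05) / (0.09794 + 0.05) = 0.20784 / 0.14794 ≈ 1.4049
Ratio ≈ 1.40:1


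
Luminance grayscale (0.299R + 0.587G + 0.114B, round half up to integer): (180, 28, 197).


Gray = 0.299×R + 0.587×G + 0.114×B
Gray = 0.299×180 + 0.587×28 + 0.114×197
Gray = 53.820 + 16.436 + 22.458
Gray = 92.714 → round half up → 93
Gray = 93


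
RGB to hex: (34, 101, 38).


R = 34 → 22 (hex)
G = 101 → 65 (hex)
B = 38 → 26 (hex)
Hex = #226526


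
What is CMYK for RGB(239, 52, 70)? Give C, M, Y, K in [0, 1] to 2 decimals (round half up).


R'=239/255≈0.9373, G'=52/255≈0.2039, B'=70/255≈0.2745
K = 1 - max(R',G',B') = 1 - 239/255 = 16/255 = 0.06274… → 0.06
(1-R'-K)/(1-K) simplifies to (max-R)/max with max = 239:
C = (239-239)/239 = 0/239 = 0 → 0.00
M = (239-52)/239 = 187/239 = 0.78242… → 0.78
Y = (239-70)/239 = 169/239 = 0.70711… → 0.71
= CMYK(0.00, 0.78, 0.71, 0.06)


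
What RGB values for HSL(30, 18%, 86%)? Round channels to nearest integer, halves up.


H=30°, S=0.18, L=0.86
C = (1-|2L-1|)×S = (1-|0.72|)×0.18 = 0.0504
H' = H/60 = 30/60 ≈ 0.5000; X = C×(1-|H' mod 2 - 1|) = 0.0252
m = L - C/2 = 0.86 - 0.0252 = 0.8348
Sector ⌊H'⌋ = 0 → (R',G',B') = (0.0504, 0.0252, 0.0)
RGB = ((R'+m)×255, (G'+m)×255, (B'+m)×255) = (225.726, 219.3, 212.874)
Round half up → RGB(226, 219, 213)


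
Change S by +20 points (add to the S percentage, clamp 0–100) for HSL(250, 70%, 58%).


Original S = 70%
Adjustment = +20 percentage points
New S = 70 + (20) = 90
Clamp to [0, 100] → 90
= HSL(250°, 90%, 58%)


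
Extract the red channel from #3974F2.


Color: #3974F2
R = 39 = 57
G = 74 = 116
B = F2 = 242
Red = 57


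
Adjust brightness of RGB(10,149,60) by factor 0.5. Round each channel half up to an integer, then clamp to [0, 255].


Multiply each channel by 0.5, round half up, clamp to [0, 255]
R: 10×0.5 = 5
G: 149×0.5 = 74.5 → round → 75
B: 60×0.5 = 30
= RGB(5, 75, 30)


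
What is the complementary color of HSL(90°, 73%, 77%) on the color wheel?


Complement = opposite side of color wheel = hue + 180°
H' = (90 + 180) mod 360 = 270°
S and L unchanged.
= HSL(270°, 73%, 77%)


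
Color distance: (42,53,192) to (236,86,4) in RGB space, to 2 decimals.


d = √[(R₁-R₂)² + (G₁-G₂)² + (B₁-B₂)²]
d = √[(42-236)² + (53-86)² + (192-4)²]
d = √[37636 + 1089 + 35344]
d = √74069
d ≈ 272.16


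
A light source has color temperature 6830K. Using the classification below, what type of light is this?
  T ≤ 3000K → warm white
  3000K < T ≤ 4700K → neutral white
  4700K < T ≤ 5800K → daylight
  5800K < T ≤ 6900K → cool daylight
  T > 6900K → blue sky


Temperature: 6830K
5800K < 6830K ≤ 6900K → cool daylight
Classification: cool daylight


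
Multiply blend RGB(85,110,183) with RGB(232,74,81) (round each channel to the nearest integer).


Multiply: C = A×B/255, rounded to nearest integer
R: 85×232/255 = 19720/255 ≈ 77.333 → 77
G: 110×74/255 = 8140/255 ≈ 31.922 → 32
B: 183×81/255 = 14823/255 ≈ 58.129 → 58
= RGB(77, 32, 58)


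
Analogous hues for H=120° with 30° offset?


Base hue: 120°
Left analog: (120 - 30) mod 360 = 90°
Right analog: (120 + 30) mod 360 = 150°
Analogous hues = 90° and 150°


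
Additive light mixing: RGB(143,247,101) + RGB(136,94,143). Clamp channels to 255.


Additive: each channel = min(255, C₁+C₂)
R: 143+136 = 279 → 255
G: 247+94 = 341 → 255
B: 101+143 = 244 → 244
= RGB(255, 255, 244)


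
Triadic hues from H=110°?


Triadic: equally spaced at 120° intervals
H1 = 110°
H2 = (110 + 120) mod 360 = 230°
H3 = (110 + 240) mod 360 = 350°
Triadic = 110°, 230°, 350°


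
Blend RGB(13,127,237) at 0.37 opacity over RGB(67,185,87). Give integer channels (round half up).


C = α×F + (1-α)×B, with 1-α = 0.63
R: 0.37×13 + 0.63×67 = 4.81 + 42.21 = 47.02 → 47
G: 0.37×127 + 0.63×185 = 46.99 + 116.55 = 163.54 → 164
B: 0.37×237 + 0.63×87 = 87.69 + 54.81 = 142.50 → 143
= RGB(47, 164, 143)


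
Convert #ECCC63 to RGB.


EC → 236 (R)
CC → 204 (G)
63 → 99 (B)
= RGB(236, 204, 99)


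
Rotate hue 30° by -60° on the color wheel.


New hue = (H + rotation) mod 360
New hue = (30 -60) mod 360
= -30 mod 360
= 330°


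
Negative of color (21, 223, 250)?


Invert: (255-R, 255-G, 255-B)
R: 255-21 = 234
G: 255-223 = 32
B: 255-250 = 5
= RGB(234, 32, 5)


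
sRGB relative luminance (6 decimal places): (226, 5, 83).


Linearize each channel (sRGB transfer function): c = v/255; c_lin = c/12.92 if c ≤ 0.04045, else ((c+0.055)/1.055)^2.4
  R: 226/255 ≈ 0.886275 > 0.04045 → ((0.886275+0.055)/1.055)^2.4 ≈ 0.760525
  G: 5/255 ≈ 0.019608 ≤ 0.04045 → 0.019608/12.92 ≈ 0.001518
  B: 83/255 ≈ 0.325490 > 0.04045 → ((0.325490+0.055)/1.055)^2.4 ≈ 0.086500
R_lin = 0.760525, G_lin = 0.001518, B_lin = 0.086500
L = 0.2126×R + 0.7152×G + 0.0722×B
L = 0.2126×0.760525 + 0.7152×0.001518 + 0.0722×0.086500
L ≈ 0.169018


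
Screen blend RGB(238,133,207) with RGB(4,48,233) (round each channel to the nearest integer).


Screen: C = 255 - (255-A)×(255-B)/255, rounded to nearest integer
R: 255 - (255-238)×(255-4)/255 = 255 - 4267/255 ≈ 255 - 16.733 = 238.267 → 238
G: 255 - (255-133)×(255-48)/255 = 255 - 25254/255 ≈ 255 - 99.035 = 155.965 → 156
B: 255 - (255-207)×(255-233)/255 = 255 - 1056/255 ≈ 255 - 4.141 = 250.859 → 251
= RGB(238, 156, 251)


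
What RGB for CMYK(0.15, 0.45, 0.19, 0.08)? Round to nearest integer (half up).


R = 255 × (1-C) × (1-K) = 255 × 0.85 × 0.92 = 199.41 → 199
G = 255 × (1-M) × (1-K) = 255 × 0.55 × 0.92 = 129.03 → 129
B = 255 × (1-Y) × (1-K) = 255 × 0.81 × 0.92 = 190.026 → 190
= RGB(199, 129, 190)


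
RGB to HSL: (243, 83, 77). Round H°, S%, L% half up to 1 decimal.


Normalize: R'=243/255≈0.9529, G'=83/255≈0.3255, B'=77/255≈0.3020
Max=243/255, Min=77/255, Δ=Max-Min=166/255
L = (Max+Min)/2 = (243+77)/510 = 320/510 = 0.62745… → L = 62.7%
L > 0.5 → S = Δ/(2-Max-Min) = 166/(510-243-77) = 166/190 = 0.87368… → S = 87.4%
(the 1/255 factors cancel in S and H, so raw channel differences can be used)
Max is R' → H = 60 × (((G-B)/Δ) mod 6) = 60 × (((83-77)/166) mod 6)
  6/166 = 0.0361…
  H = 60 × 0.0361… = 2.168…° → H = 2.2°
= HSL(2.2°, 87.4%, 62.7%)


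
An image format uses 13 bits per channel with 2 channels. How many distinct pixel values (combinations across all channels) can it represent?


Total bits = 13 bits/channel × 2 channels = 26 bits
Distinct pixel values = 2^26
= 67,108,864 pixel values


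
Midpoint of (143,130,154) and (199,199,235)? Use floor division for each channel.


Midpoint: each channel = ⌊(C₁+C₂)/2⌋
R: ⌊(143+199)/2⌋ = 171
G: ⌊(130+199)/2⌋ = 164
B: ⌊(154+235)/2⌋ = 194
= RGB(171, 164, 194)


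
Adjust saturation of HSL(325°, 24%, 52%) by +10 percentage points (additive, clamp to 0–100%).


Original S = 24%
Adjustment = +10 percentage points
New S = 24 + (10) = 34
Clamp to [0, 100] → 34
= HSL(325°, 34%, 52%)


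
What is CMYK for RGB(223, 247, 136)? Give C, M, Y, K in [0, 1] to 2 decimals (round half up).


R'=223/255≈0.8745, G'=247/255≈0.9686, B'=136/255≈0.5333
K = 1 - max(R',G',B') = 1 - 247/255 = 8/255 = 0.03137… → 0.03
(1-R'-K)/(1-K) simplifies to (max-R)/max with max = 247:
C = (247-223)/247 = 24/247 = 0.09716… → 0.10
M = (247-247)/247 = 0/247 = 0 → 0.00
Y = (247-136)/247 = 111/247 = 0.44939… → 0.45
= CMYK(0.10, 0.00, 0.45, 0.03)


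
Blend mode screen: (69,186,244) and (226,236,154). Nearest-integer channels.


Screen: C = 255 - (255-A)×(255-B)/255, rounded to nearest integer
R: 255 - (255-69)×(255-226)/255 = 255 - 5394/255 ≈ 255 - 21.153 = 233.847 → 234
G: 255 - (255-186)×(255-236)/255 = 255 - 1311/255 ≈ 255 - 5.141 = 249.859 → 250
B: 255 - (255-244)×(255-154)/255 = 255 - 1111/255 ≈ 255 - 4.357 = 250.643 → 251
= RGB(234, 250, 251)


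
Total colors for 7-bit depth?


Colors = 2^bits = 2^7
= 128 colors


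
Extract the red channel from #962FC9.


Color: #962FC9
R = 96 = 150
G = 2F = 47
B = C9 = 201
Red = 150


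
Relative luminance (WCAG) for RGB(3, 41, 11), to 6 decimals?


Linearize each channel (sRGB transfer function): c = v/255; c_lin = c/12.92 if c ≤ 0.04045, else ((c+0.055)/1.055)^2.4
  R: 3/255 ≈ 0.011765 ≤ 0.04045 → 0.011765/12.92 ≈ 0.000911
  G: 41/255 ≈ 0.160784 > 0.04045 → ((0.160784+0.055)/1.055)^2.4 ≈ 0.022174
  B: 11/255 ≈ 0.043137 > 0.04045 → ((0.043137+0.055)/1.055)^2.4 ≈ 0.003347
R_lin = 0.000911, G_lin = 0.022174, B_lin = 0.003347
L = 0.2126×R + 0.7152×G + 0.0722×B
L = 0.2126×0.000911 + 0.7152×0.022174 + 0.0722×0.003347
L ≈ 0.016294


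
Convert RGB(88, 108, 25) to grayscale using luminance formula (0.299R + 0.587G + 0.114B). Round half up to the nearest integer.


Gray = 0.299×R + 0.587×G + 0.114×B
Gray = 0.299×88 + 0.587×108 + 0.114×25
Gray = 26.312 + 63.396 + 2.850
Gray = 92.558 → round half up → 93
Gray = 93


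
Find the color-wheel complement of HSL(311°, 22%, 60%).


Complement = opposite side of color wheel = hue + 180°
H' = (311 + 180) mod 360 = 131°
S and L unchanged.
= HSL(131°, 22%, 60%)


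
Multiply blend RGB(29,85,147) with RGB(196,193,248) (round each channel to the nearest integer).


Multiply: C = A×B/255, rounded to nearest integer
R: 29×196/255 = 5684/255 ≈ 22.290 → 22
G: 85×193/255 = 16405/255 ≈ 64.333 → 64
B: 147×248/255 = 36456/255 ≈ 142.965 → 143
= RGB(22, 64, 143)


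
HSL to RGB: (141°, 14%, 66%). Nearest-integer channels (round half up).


H=141°, S=0.14, L=0.66
C = (1-|2L-1|)×S = (1-|0.32|)×0.14 = 0.0952
H' = H/60 = 141/60 ≈ 2.3500; X = C×(1-|H' mod 2 - 1|) = 0.03332
m = L - C/2 = 0.66 - 0.0476 = 0.6124
Sector ⌊H'⌋ = 2 → (R',G',B') = (0.0, 0.0952, 0.03332)
RGB = ((R'+m)×255, (G'+m)×255, (B'+m)×255) = (156.162, 180.438, 164.6586)
Round half up → RGB(156, 180, 165)


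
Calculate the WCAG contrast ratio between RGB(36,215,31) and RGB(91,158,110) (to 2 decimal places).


Linearize each sRGB channel c=v/255: c/12.92 if c ≤ 0.04045 else ((c+0.055)/1.055)^2.4
L = 0.2126×R_lin + 0.7152×G_lin + 0.0722×B_lin
Color 1 (36,215,31):
  R=36: 36/255≈0.1412 > 0.04045 → ((0.1412+0.055)/1.055)^2.4 ≈ 0.01764
  G=215: 215/255≈0.8431 > 0.04045 → ((0.8431+0.055)/1.055)^2.4 ≈ 0.67954
  B=31: 31/255≈0.1216 > 0.04045 → ((0.1216+0.055)/1.055)^2.4 ≈ 0.01370
  L1 = 0.2126×0.01764 + 0.7152×0.67954 + 0.0722×0.01370 ≈ 0.49075
Color 2 (91,158,110):
  R=91: 91/255≈0.3569 > 0.04045 → ((0.3569+0.055)/1.055)^2.4 ≈ 0.10462
  G=158: 158/255≈0.6196 > 0.04045 → ((0.6196+0.055)/1.055)^2.4 ≈ 0.34191
  B=110: 110/255≈0.4314 > 0.04045 → ((0.4314+0.055)/1.055)^2.4 ≈ 0.15593
  L2 = 0.2126×0.10462 + 0.7152×0.34191 + 0.0722×0.15593 ≈ 0.27804
Lighter = 0.49075, Darker = 0.27804
Ratio = (L_lighter + 0.05) / (L_darker + 0.05)
Ratio = (0.49075 + 0.05) / (0.27804 + 0.05) = 0.54075 / 0.32804 ≈ 1.6484
Ratio ≈ 1.65:1


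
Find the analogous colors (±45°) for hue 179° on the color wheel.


Base hue: 179°
Left analog: (179 - 45) mod 360 = 134°
Right analog: (179 + 45) mod 360 = 224°
Analogous hues = 134° and 224°


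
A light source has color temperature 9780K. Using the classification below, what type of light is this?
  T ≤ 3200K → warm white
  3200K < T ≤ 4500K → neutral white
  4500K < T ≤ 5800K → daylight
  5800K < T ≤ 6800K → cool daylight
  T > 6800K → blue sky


Temperature: 9780K
9780K > 6800K → blue sky
Classification: blue sky


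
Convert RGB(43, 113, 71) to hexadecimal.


R = 43 → 2B (hex)
G = 113 → 71 (hex)
B = 71 → 47 (hex)
Hex = #2B7147


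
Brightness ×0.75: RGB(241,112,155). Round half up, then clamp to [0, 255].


Multiply each channel by 0.75, round half up, clamp to [0, 255]
R: 241×0.75 = 180.75 → round → 181
G: 112×0.75 = 84
B: 155×0.75 = 116.25 → round → 116
= RGB(181, 84, 116)


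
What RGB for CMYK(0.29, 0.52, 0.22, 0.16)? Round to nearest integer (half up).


R = 255 × (1-C) × (1-K) = 255 × 0.71 × 0.84 = 152.082 → 152
G = 255 × (1-M) × (1-K) = 255 × 0.48 × 0.84 = 102.816 → 103
B = 255 × (1-Y) × (1-K) = 255 × 0.78 × 0.84 = 167.076 → 167
= RGB(152, 103, 167)


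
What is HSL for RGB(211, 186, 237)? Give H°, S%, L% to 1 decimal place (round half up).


Normalize: R'=211/255≈0.8275, G'=186/255≈0.7294, B'=237/255≈0.9294
Max=237/255, Min=186/255, Δ=Max-Min=51/255
L = (Max+Min)/2 = (237+186)/510 = 423/510 = 0.82941… → L = 82.9%
L > 0.5 → S = Δ/(2-Max-Min) = 51/(510-237-186) = 51/87 = 0.58620… → S = 58.6%
(the 1/255 factors cancel in S and H, so raw channel differences can be used)
Max is B' → H = 60 × ((R-G)/Δ + 4) = 60 × ((211-186)/51 + 4)
  25/51 + 4 = 0.4901… + 4 = 4.4901…
  H = 60 × 4.4901… = 269.411…° → H = 269.4°
= HSL(269.4°, 58.6%, 82.9%)


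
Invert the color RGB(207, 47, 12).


Invert: (255-R, 255-G, 255-B)
R: 255-207 = 48
G: 255-47 = 208
B: 255-12 = 243
= RGB(48, 208, 243)


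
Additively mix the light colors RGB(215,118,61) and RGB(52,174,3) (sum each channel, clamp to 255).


Additive: each channel = min(255, C₁+C₂)
R: 215+52 = 267 → 255
G: 118+174 = 292 → 255
B: 61+3 = 64 → 64
= RGB(255, 255, 64)


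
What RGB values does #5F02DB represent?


5F → 95 (R)
02 → 2 (G)
DB → 219 (B)
= RGB(95, 2, 219)


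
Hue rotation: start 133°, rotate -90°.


New hue = (H + rotation) mod 360
New hue = (133 -90) mod 360
= 43 mod 360
= 43°


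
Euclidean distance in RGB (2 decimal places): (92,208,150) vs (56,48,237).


d = √[(R₁-R₂)² + (G₁-G₂)² + (B₁-B₂)²]
d = √[(92-56)² + (208-48)² + (150-237)²]
d = √[1296 + 25600 + 7569]
d = √34465
d ≈ 185.65


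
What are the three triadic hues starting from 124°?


Triadic: equally spaced at 120° intervals
H1 = 124°
H2 = (124 + 120) mod 360 = 244°
H3 = (124 + 240) mod 360 = 4°
Triadic = 124°, 244°, 4°


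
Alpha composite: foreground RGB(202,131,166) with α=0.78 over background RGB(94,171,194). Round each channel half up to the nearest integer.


C = α×F + (1-α)×B, with 1-α = 0.22
R: 0.78×202 + 0.22×94 = 157.56 + 20.68 = 178.24 → 178
G: 0.78×131 + 0.22×171 = 102.18 + 37.62 = 139.80 → 140
B: 0.78×166 + 0.22×194 = 129.48 + 42.68 = 172.16 → 172
= RGB(178, 140, 172)


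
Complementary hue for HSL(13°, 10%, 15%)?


Complement = opposite side of color wheel = hue + 180°
H' = (13 + 180) mod 360 = 193°
S and L unchanged.
= HSL(193°, 10%, 15%)


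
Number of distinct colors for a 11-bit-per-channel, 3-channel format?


Total bits = 11 bits/channel × 3 channels = 33 bits
Distinct colors = 2^33
= 8,589,934,592 colors


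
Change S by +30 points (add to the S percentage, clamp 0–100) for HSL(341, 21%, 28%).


Original S = 21%
Adjustment = +30 percentage points
New S = 21 + (30) = 51
Clamp to [0, 100] → 51
= HSL(341°, 51%, 28%)


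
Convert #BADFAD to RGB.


BA → 186 (R)
DF → 223 (G)
AD → 173 (B)
= RGB(186, 223, 173)


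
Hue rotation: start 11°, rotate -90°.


New hue = (H + rotation) mod 360
New hue = (11 -90) mod 360
= -79 mod 360
= 281°


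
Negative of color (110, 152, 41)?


Invert: (255-R, 255-G, 255-B)
R: 255-110 = 145
G: 255-152 = 103
B: 255-41 = 214
= RGB(145, 103, 214)


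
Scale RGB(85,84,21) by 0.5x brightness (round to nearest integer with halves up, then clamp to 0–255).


Multiply each channel by 0.5, round half up, clamp to [0, 255]
R: 85×0.5 = 42.5 → round → 43
G: 84×0.5 = 42
B: 21×0.5 = 10.5 → round → 11
= RGB(43, 42, 11)


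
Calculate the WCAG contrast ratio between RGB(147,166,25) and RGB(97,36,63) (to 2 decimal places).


Linearize each sRGB channel c=v/255: c/12.92 if c ≤ 0.04045 else ((c+0.055)/1.055)^2.4
L = 0.2126×R_lin + 0.7152×G_lin + 0.0722×B_lin
Color 1 (147,166,25):
  R=147: 147/255≈0.5765 > 0.04045 → ((0.5765+0.055)/1.055)^2.4 ≈ 0.29177
  G=166: 166/255≈0.6510 > 0.04045 → ((0.6510+0.055)/1.055)^2.4 ≈ 0.38133
  B=25: 25/255≈0.0980 > 0.04045 → ((0.0980+0.055)/1.055)^2.4 ≈ 0.00972
  L1 = 0.2126×0.29177 + 0.7152×0.38133 + 0.0722×0.00972 ≈ 0.33546
Color 2 (97,36,63):
  R=97: 97/255≈0.3804 > 0.04045 → ((0.3804+0.055)/1.055)^2.4 ≈ 0.11954
  G=36: 36/255≈0.1412 > 0.04045 → ((0.1412+0.055)/1.055)^2.4 ≈ 0.01764
  B=63: 63/255≈0.2471 > 0.04045 → ((0.2471+0.055)/1.055)^2.4 ≈ 0.04971
  L2 = 0.2126×0.11954 + 0.7152×0.01764 + 0.0722×0.04971 ≈ 0.04162
Lighter = 0.33546, Darker = 0.04162
Ratio = (L_lighter + 0.05) / (L_darker + 0.05)
Ratio = (0.33546 + 0.05) / (0.04162 + 0.05) = 0.38546 / 0.09162 ≈ 4.2071
Ratio ≈ 4.21:1


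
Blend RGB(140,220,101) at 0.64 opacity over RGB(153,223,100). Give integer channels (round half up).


C = α×F + (1-α)×B, with 1-α = 0.36
R: 0.64×140 + 0.36×153 = 89.60 + 55.08 = 144.68 → 145
G: 0.64×220 + 0.36×223 = 140.80 + 80.28 = 221.08 → 221
B: 0.64×101 + 0.36×100 = 64.64 + 36.00 = 100.64 → 101
= RGB(145, 221, 101)


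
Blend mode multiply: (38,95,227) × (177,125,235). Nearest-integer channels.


Multiply: C = A×B/255, rounded to nearest integer
R: 38×177/255 = 6726/255 ≈ 26.376 → 26
G: 95×125/255 = 11875/255 ≈ 46.569 → 47
B: 227×235/255 = 53345/255 ≈ 209.196 → 209
= RGB(26, 47, 209)


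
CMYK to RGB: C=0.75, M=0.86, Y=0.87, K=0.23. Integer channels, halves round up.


R = 255 × (1-C) × (1-K) = 255 × 0.25 × 0.77 = 49.0875 → 49
G = 255 × (1-M) × (1-K) = 255 × 0.14 × 0.77 = 27.489 → 27
B = 255 × (1-Y) × (1-K) = 255 × 0.13 × 0.77 = 25.5255 → 26
= RGB(49, 27, 26)


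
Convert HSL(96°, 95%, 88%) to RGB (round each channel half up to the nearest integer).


H=96°, S=0.95, L=0.88
C = (1-|2L-1|)×S = (1-|0.76|)×0.95 = 0.228
H' = H/60 = 96/60 ≈ 1.6000; X = C×(1-|H' mod 2 - 1|) = 0.0912
m = L - C/2 = 0.88 - 0.114 = 0.766
Sector ⌊H'⌋ = 1 → (R',G',B') = (0.0912, 0.228, 0.0)
RGB = ((R'+m)×255, (G'+m)×255, (B'+m)×255) = (218.586, 253.47, 195.33)
Round half up → RGB(219, 253, 195)


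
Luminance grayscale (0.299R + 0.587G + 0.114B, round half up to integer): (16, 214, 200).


Gray = 0.299×R + 0.587×G + 0.114×B
Gray = 0.299×16 + 0.587×214 + 0.114×200
Gray = 4.784 + 125.618 + 22.800
Gray = 153.202 → round half up → 153
Gray = 153


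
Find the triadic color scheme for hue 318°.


Triadic: equally spaced at 120° intervals
H1 = 318°
H2 = (318 + 120) mod 360 = 78°
H3 = (318 + 240) mod 360 = 198°
Triadic = 318°, 78°, 198°


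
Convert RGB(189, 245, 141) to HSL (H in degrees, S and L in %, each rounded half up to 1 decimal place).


Normalize: R'=189/255≈0.7412, G'=245/255≈0.9608, B'=141/255≈0.5529
Max=245/255, Min=141/255, Δ=Max-Min=104/255
L = (Max+Min)/2 = (245+141)/510 = 386/510 = 0.75686… → L = 75.7%
L > 0.5 → S = Δ/(2-Max-Min) = 104/(510-245-141) = 104/124 = 0.83870… → S = 83.9%
(the 1/255 factors cancel in S and H, so raw channel differences can be used)
Max is G' → H = 60 × ((B-R)/Δ + 2) = 60 × ((141-189)/104 + 2)
  -48/104 + 2 = -0.4615… + 2 = 1.5384…
  H = 60 × 1.5384… = 92.307…° → H = 92.3°
= HSL(92.3°, 83.9%, 75.7%)


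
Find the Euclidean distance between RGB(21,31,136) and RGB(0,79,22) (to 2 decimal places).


d = √[(R₁-R₂)² + (G₁-G₂)² + (B₁-B₂)²]
d = √[(21-0)² + (31-79)² + (136-22)²]
d = √[441 + 2304 + 12996]
d = √15741
d ≈ 125.46


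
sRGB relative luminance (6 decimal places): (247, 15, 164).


Linearize each channel (sRGB transfer function): c = v/255; c_lin = c/12.92 if c ≤ 0.04045, else ((c+0.055)/1.055)^2.4
  R: 247/255 ≈ 0.968627 > 0.04045 → ((0.968627+0.055)/1.055)^2.4 ≈ 0.930111
  G: 15/255 ≈ 0.058824 > 0.04045 → ((0.058824+0.055)/1.055)^2.4 ≈ 0.004777
  B: 164/255 ≈ 0.643137 > 0.04045 → ((0.643137+0.055)/1.055)^2.4 ≈ 0.371238
R_lin = 0.930111, G_lin = 0.004777, B_lin = 0.371238
L = 0.2126×R + 0.7152×G + 0.0722×B
L = 0.2126×0.930111 + 0.7152×0.004777 + 0.0722×0.371238
L ≈ 0.227961


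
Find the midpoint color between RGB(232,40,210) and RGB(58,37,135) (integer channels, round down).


Midpoint: each channel = ⌊(C₁+C₂)/2⌋
R: ⌊(232+58)/2⌋ = 145
G: ⌊(40+37)/2⌋ = 38
B: ⌊(210+135)/2⌋ = 172
= RGB(145, 38, 172)


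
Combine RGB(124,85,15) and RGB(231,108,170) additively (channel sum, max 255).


Additive: each channel = min(255, C₁+C₂)
R: 124+231 = 355 → 255
G: 85+108 = 193 → 193
B: 15+170 = 185 → 185
= RGB(255, 193, 185)


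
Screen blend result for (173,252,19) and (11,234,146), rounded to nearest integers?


Screen: C = 255 - (255-A)×(255-B)/255, rounded to nearest integer
R: 255 - (255-173)×(255-11)/255 = 255 - 20008/255 ≈ 255 - 78.463 = 176.537 → 177
G: 255 - (255-252)×(255-234)/255 = 255 - 63/255 ≈ 255 - 0.247 = 254.753 → 255
B: 255 - (255-19)×(255-146)/255 = 255 - 25724/255 ≈ 255 - 100.878 = 154.122 → 154
= RGB(177, 255, 154)


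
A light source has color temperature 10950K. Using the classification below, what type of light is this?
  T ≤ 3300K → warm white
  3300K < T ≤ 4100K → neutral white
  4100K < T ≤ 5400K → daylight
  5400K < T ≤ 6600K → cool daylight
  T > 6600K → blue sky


Temperature: 10950K
10950K > 6600K → blue sky
Classification: blue sky


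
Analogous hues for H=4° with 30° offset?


Base hue: 4°
Left analog: (4 - 30) mod 360 = 334°
Right analog: (4 + 30) mod 360 = 34°
Analogous hues = 334° and 34°


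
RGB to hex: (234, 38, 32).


R = 234 → EA (hex)
G = 38 → 26 (hex)
B = 32 → 20 (hex)
Hex = #EA2620


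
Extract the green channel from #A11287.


Color: #A11287
R = A1 = 161
G = 12 = 18
B = 87 = 135
Green = 18


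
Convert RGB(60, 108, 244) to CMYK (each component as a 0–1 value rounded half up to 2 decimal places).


R'=60/255≈0.2353, G'=108/255≈0.4235, B'=244/255≈0.9569
K = 1 - max(R',G',B') = 1 - 244/255 = 11/255 = 0.04313… → 0.04
(1-R'-K)/(1-K) simplifies to (max-R)/max with max = 244:
C = (244-60)/244 = 184/244 = 0.75409… → 0.75
M = (244-108)/244 = 136/244 = 0.55737… → 0.56
Y = (244-244)/244 = 0/244 = 0 → 0.00
= CMYK(0.75, 0.56, 0.00, 0.04)


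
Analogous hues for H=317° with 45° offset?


Base hue: 317°
Left analog: (317 - 45) mod 360 = 272°
Right analog: (317 + 45) mod 360 = 2°
Analogous hues = 272° and 2°


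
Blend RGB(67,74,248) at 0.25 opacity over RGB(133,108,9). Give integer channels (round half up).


C = α×F + (1-α)×B, with 1-α = 0.75
R: 0.25×67 + 0.75×133 = 16.75 + 99.75 = 116.50 → 117
G: 0.25×74 + 0.75×108 = 18.50 + 81.00 = 99.50 → 100
B: 0.25×248 + 0.75×9 = 62.00 + 6.75 = 68.75 → 69
= RGB(117, 100, 69)


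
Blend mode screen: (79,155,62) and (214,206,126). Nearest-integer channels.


Screen: C = 255 - (255-A)×(255-B)/255, rounded to nearest integer
R: 255 - (255-79)×(255-214)/255 = 255 - 7216/255 ≈ 255 - 28.298 = 226.702 → 227
G: 255 - (255-155)×(255-206)/255 = 255 - 4900/255 ≈ 255 - 19.216 = 235.784 → 236
B: 255 - (255-62)×(255-126)/255 = 255 - 24897/255 ≈ 255 - 97.635 = 157.365 → 157
= RGB(227, 236, 157)


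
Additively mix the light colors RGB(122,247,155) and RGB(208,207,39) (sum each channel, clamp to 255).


Additive: each channel = min(255, C₁+C₂)
R: 122+208 = 330 → 255
G: 247+207 = 454 → 255
B: 155+39 = 194 → 194
= RGB(255, 255, 194)


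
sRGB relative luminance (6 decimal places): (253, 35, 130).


Linearize each channel (sRGB transfer function): c = v/255; c_lin = c/12.92 if c ≤ 0.04045, else ((c+0.055)/1.055)^2.4
  R: 253/255 ≈ 0.992157 > 0.04045 → ((0.992157+0.055)/1.055)^2.4 ≈ 0.982251
  G: 35/255 ≈ 0.137255 > 0.04045 → ((0.137255+0.055)/1.055)^2.4 ≈ 0.016807
  B: 130/255 ≈ 0.509804 > 0.04045 → ((0.509804+0.055)/1.055)^2.4 ≈ 0.223228
R_lin = 0.982251, G_lin = 0.016807, B_lin = 0.223228
L = 0.2126×R + 0.7152×G + 0.0722×B
L = 0.2126×0.982251 + 0.7152×0.016807 + 0.0722×0.223228
L ≈ 0.236964


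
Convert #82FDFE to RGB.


82 → 130 (R)
FD → 253 (G)
FE → 254 (B)
= RGB(130, 253, 254)


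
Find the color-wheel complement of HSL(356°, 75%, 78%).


Complement = opposite side of color wheel = hue + 180°
H' = (356 + 180) mod 360 = 176°
S and L unchanged.
= HSL(176°, 75%, 78%)


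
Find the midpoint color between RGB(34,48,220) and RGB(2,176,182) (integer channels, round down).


Midpoint: each channel = ⌊(C₁+C₂)/2⌋
R: ⌊(34+2)/2⌋ = 18
G: ⌊(48+176)/2⌋ = 112
B: ⌊(220+182)/2⌋ = 201
= RGB(18, 112, 201)


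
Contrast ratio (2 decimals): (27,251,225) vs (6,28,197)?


Linearize each sRGB channel c=v/255: c/12.92 if c ≤ 0.04045 else ((c+0.055)/1.055)^2.4
L = 0.2126×R_lin + 0.7152×G_lin + 0.0722×B_lin
Color 1 (27,251,225):
  R=27: 27/255≈0.1059 > 0.04045 → ((0.1059+0.055)/1.055)^2.4 ≈ 0.01096
  G=251: 251/255≈0.9843 > 0.04045 → ((0.9843+0.055)/1.055)^2.4 ≈ 0.96469
  B=225: 225/255≈0.8824 > 0.04045 → ((0.8824+0.055)/1.055)^2.4 ≈ 0.75294
  L1 = 0.2126×0.01096 + 0.7152×0.96469 + 0.0722×0.75294 ≈ 0.74664
Color 2 (6,28,197):
  R=6: 6/255≈0.0235 ≤ 0.04045 → 0.0235/12.92 ≈ 0.00182
  G=28: 28/255≈0.1098 > 0.04045 → ((0.1098+0.055)/1.055)^2.4 ≈ 0.01161
  B=197: 197/255≈0.7725 > 0.04045 → ((0.7725+0.055)/1.055)^2.4 ≈ 0.55834
  L2 = 0.2126×0.00182 + 0.7152×0.01161 + 0.0722×0.55834 ≈ 0.04900
Lighter = 0.74664, Darker = 0.04900
Ratio = (L_lighter + 0.05) / (L_darker + 0.05)
Ratio = (0.74664 + 0.05) / (0.04900 + 0.05) = 0.79664 / 0.09900 ≈ 8.0465
Ratio ≈ 8.05:1


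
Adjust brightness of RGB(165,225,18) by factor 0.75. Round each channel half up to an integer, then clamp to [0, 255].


Multiply each channel by 0.75, round half up, clamp to [0, 255]
R: 165×0.75 = 123.75 → round → 124
G: 225×0.75 = 168.75 → round → 169
B: 18×0.75 = 13.5 → round → 14
= RGB(124, 169, 14)


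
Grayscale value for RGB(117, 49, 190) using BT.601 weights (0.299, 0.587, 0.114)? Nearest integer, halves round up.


Gray = 0.299×R + 0.587×G + 0.114×B
Gray = 0.299×117 + 0.587×49 + 0.114×190
Gray = 34.983 + 28.763 + 21.660
Gray = 85.406 → round half up → 85
Gray = 85


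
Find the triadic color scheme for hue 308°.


Triadic: equally spaced at 120° intervals
H1 = 308°
H2 = (308 + 120) mod 360 = 68°
H3 = (308 + 240) mod 360 = 188°
Triadic = 308°, 68°, 188°


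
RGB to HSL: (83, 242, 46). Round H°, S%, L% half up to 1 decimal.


Normalize: R'=83/255≈0.3255, G'=242/255≈0.9490, B'=46/255≈0.1804
Max=242/255, Min=46/255, Δ=Max-Min=196/255
L = (Max+Min)/2 = (242+46)/510 = 288/510 = 0.56470… → L = 56.5%
L > 0.5 → S = Δ/(2-Max-Min) = 196/(510-242-46) = 196/222 = 0.88288… → S = 88.3%
(the 1/255 factors cancel in S and H, so raw channel differences can be used)
Max is G' → H = 60 × ((B-R)/Δ + 2) = 60 × ((46-83)/196 + 2)
  -37/196 + 2 = -0.1887… + 2 = 1.8112…
  H = 60 × 1.8112… = 108.673…° → H = 108.7°
= HSL(108.7°, 88.3%, 56.5%)


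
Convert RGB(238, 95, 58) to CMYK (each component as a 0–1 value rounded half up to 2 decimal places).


R'=238/255≈0.9333, G'=95/255≈0.3725, B'=58/255≈0.2275
K = 1 - max(R',G',B') = 1 - 238/255 = 17/255 = 0.06666… → 0.07
(1-R'-K)/(1-K) simplifies to (max-R)/max with max = 238:
C = (238-238)/238 = 0/238 = 0 → 0.00
M = (238-95)/238 = 143/238 = 0.60084… → 0.60
Y = (238-58)/238 = 180/238 = 0.75630… → 0.76
= CMYK(0.00, 0.60, 0.76, 0.07)


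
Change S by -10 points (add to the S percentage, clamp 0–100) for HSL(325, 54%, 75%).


Original S = 54%
Adjustment = -10 percentage points
New S = 54 + (-10) = 44
Clamp to [0, 100] → 44
= HSL(325°, 44%, 75%)


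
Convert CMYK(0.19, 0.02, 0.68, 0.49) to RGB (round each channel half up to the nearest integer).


R = 255 × (1-C) × (1-K) = 255 × 0.81 × 0.51 = 105.3405 → 105
G = 255 × (1-M) × (1-K) = 255 × 0.98 × 0.51 = 127.449 → 127
B = 255 × (1-Y) × (1-K) = 255 × 0.32 × 0.51 = 41.616 → 42
= RGB(105, 127, 42)


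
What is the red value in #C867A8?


Color: #C867A8
R = C8 = 200
G = 67 = 103
B = A8 = 168
Red = 200


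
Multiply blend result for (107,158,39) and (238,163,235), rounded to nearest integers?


Multiply: C = A×B/255, rounded to nearest integer
R: 107×238/255 = 25466/255 ≈ 99.867 → 100
G: 158×163/255 = 25754/255 ≈ 100.996 → 101
B: 39×235/255 = 9165/255 ≈ 35.941 → 36
= RGB(100, 101, 36)


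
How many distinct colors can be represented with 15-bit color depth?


Colors = 2^bits = 2^15
= 32,768 colors


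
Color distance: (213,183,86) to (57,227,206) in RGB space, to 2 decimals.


d = √[(R₁-R₂)² + (G₁-G₂)² + (B₁-B₂)²]
d = √[(213-57)² + (183-227)² + (86-206)²]
d = √[24336 + 1936 + 14400]
d = √40672
d ≈ 201.67


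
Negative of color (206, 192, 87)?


Invert: (255-R, 255-G, 255-B)
R: 255-206 = 49
G: 255-192 = 63
B: 255-87 = 168
= RGB(49, 63, 168)


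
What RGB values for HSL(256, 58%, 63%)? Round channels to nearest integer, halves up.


H=256°, S=0.58, L=0.63
C = (1-|2L-1|)×S = (1-|0.26|)×0.58 = 0.4292
H' = H/60 = 256/60 ≈ 4.2667; X = C×(1-|H' mod 2 - 1|) ≈ 0.1145
m = L - C/2 = 0.63 - 0.2146 = 0.4154
Sector ⌊H'⌋ = 4 → (R',G',B') = (≈0.1145, 0.0, 0.4292)
RGB = ((R'+m)×255, (G'+m)×255, (B'+m)×255) = (135.1126, 105.927, 215.373)
Round half up → RGB(135, 106, 215)


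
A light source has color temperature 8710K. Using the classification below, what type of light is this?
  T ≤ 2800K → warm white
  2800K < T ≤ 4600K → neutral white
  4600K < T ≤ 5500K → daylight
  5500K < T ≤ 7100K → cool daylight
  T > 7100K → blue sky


Temperature: 8710K
8710K > 7100K → blue sky
Classification: blue sky


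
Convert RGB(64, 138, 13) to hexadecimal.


R = 64 → 40 (hex)
G = 138 → 8A (hex)
B = 13 → 0D (hex)
Hex = #408A0D


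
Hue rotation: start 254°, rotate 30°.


New hue = (H + rotation) mod 360
New hue = (254 + 30) mod 360
= 284 mod 360
= 284°


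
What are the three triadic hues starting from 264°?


Triadic: equally spaced at 120° intervals
H1 = 264°
H2 = (264 + 120) mod 360 = 24°
H3 = (264 + 240) mod 360 = 144°
Triadic = 264°, 24°, 144°


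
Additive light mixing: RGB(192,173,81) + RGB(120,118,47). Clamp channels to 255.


Additive: each channel = min(255, C₁+C₂)
R: 192+120 = 312 → 255
G: 173+118 = 291 → 255
B: 81+47 = 128 → 128
= RGB(255, 255, 128)


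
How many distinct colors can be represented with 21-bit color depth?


Colors = 2^bits = 2^21
= 2,097,152 colors


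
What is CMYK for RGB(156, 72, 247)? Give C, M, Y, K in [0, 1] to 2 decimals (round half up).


R'=156/255≈0.6118, G'=72/255≈0.2824, B'=247/255≈0.9686
K = 1 - max(R',G',B') = 1 - 247/255 = 8/255 = 0.03137… → 0.03
(1-R'-K)/(1-K) simplifies to (max-R)/max with max = 247:
C = (247-156)/247 = 91/247 = 0.36842… → 0.37
M = (247-72)/247 = 175/247 = 0.70850… → 0.71
Y = (247-247)/247 = 0/247 = 0 → 0.00
= CMYK(0.37, 0.71, 0.00, 0.03)


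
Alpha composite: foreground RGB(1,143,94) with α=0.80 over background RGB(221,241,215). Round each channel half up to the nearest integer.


C = α×F + (1-α)×B, with 1-α = 0.20
R: 0.80×1 + 0.20×221 = 0.80 + 44.20 = 45.00 → 45
G: 0.80×143 + 0.20×241 = 114.40 + 48.20 = 162.60 → 163
B: 0.80×94 + 0.20×215 = 75.20 + 43.00 = 118.20 → 118
= RGB(45, 163, 118)


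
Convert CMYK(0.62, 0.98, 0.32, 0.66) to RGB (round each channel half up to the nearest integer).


R = 255 × (1-C) × (1-K) = 255 × 0.38 × 0.34 = 32.946 → 33
G = 255 × (1-M) × (1-K) = 255 × 0.02 × 0.34 = 1.734 → 2
B = 255 × (1-Y) × (1-K) = 255 × 0.68 × 0.34 = 58.956 → 59
= RGB(33, 2, 59)


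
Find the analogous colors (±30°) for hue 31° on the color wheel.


Base hue: 31°
Left analog: (31 - 30) mod 360 = 1°
Right analog: (31 + 30) mod 360 = 61°
Analogous hues = 1° and 61°


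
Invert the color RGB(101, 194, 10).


Invert: (255-R, 255-G, 255-B)
R: 255-101 = 154
G: 255-194 = 61
B: 255-10 = 245
= RGB(154, 61, 245)


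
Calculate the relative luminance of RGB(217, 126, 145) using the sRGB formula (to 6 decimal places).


Linearize each channel (sRGB transfer function): c = v/255; c_lin = c/12.92 if c ≤ 0.04045, else ((c+0.055)/1.055)^2.4
  R: 217/255 ≈ 0.850980 > 0.04045 → ((0.850980+0.055)/1.055)^2.4 ≈ 0.693872
  G: 126/255 ≈ 0.494118 > 0.04045 → ((0.494118+0.055)/1.055)^2.4 ≈ 0.208637
  B: 145/255 ≈ 0.568627 > 0.04045 → ((0.568627+0.055)/1.055)^2.4 ≈ 0.283149
R_lin = 0.693872, G_lin = 0.208637, B_lin = 0.283149
L = 0.2126×R + 0.7152×G + 0.0722×B
L = 0.2126×0.693872 + 0.7152×0.208637 + 0.0722×0.283149
L ≈ 0.317178


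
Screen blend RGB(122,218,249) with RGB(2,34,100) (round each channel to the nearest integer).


Screen: C = 255 - (255-A)×(255-B)/255, rounded to nearest integer
R: 255 - (255-122)×(255-2)/255 = 255 - 33649/255 ≈ 255 - 131.957 = 123.043 → 123
G: 255 - (255-218)×(255-34)/255 = 255 - 8177/255 ≈ 255 - 32.067 = 222.933 → 223
B: 255 - (255-249)×(255-100)/255 = 255 - 930/255 ≈ 255 - 3.647 = 251.353 → 251
= RGB(123, 223, 251)


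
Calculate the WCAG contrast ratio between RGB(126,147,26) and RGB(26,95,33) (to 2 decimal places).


Linearize each sRGB channel c=v/255: c/12.92 if c ≤ 0.04045 else ((c+0.055)/1.055)^2.4
L = 0.2126×R_lin + 0.7152×G_lin + 0.0722×B_lin
Color 1 (126,147,26):
  R=126: 126/255≈0.4941 > 0.04045 → ((0.4941+0.055)/1.055)^2.4 ≈ 0.20864
  G=147: 147/255≈0.5765 > 0.04045 → ((0.5765+0.055)/1.055)^2.4 ≈ 0.29177
  B=26: 26/255≈0.1020 > 0.04045 → ((0.1020+0.055)/1.055)^2.4 ≈ 0.01033
  L1 = 0.2126×0.20864 + 0.7152×0.29177 + 0.0722×0.01033 ≈ 0.25378
Color 2 (26,95,33):
  R=26: 26/255≈0.1020 > 0.04045 → ((0.1020+0.055)/1.055)^2.4 ≈ 0.01033
  G=95: 95/255≈0.3725 > 0.04045 → ((0.3725+0.055)/1.055)^2.4 ≈ 0.11444
  B=33: 33/255≈0.1294 > 0.04045 → ((0.1294+0.055)/1.055)^2.4 ≈ 0.01521
  L2 = 0.2126×0.01033 + 0.7152×0.11444 + 0.0722×0.01521 ≈ 0.08514
Lighter = 0.25378, Darker = 0.08514
Ratio = (L_lighter + 0.05) / (L_darker + 0.05)
Ratio = (0.25378 + 0.05) / (0.08514 + 0.05) = 0.30378 / 0.13514 ≈ 2.2479
Ratio ≈ 2.25:1
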